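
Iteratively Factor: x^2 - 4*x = (x - 4)*(x)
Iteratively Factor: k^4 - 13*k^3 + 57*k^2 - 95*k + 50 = (k - 5)*(k^3 - 8*k^2 + 17*k - 10) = (k - 5)*(k - 1)*(k^2 - 7*k + 10) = (k - 5)*(k - 2)*(k - 1)*(k - 5)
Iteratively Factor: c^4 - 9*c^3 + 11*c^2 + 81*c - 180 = (c + 3)*(c^3 - 12*c^2 + 47*c - 60) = (c - 4)*(c + 3)*(c^2 - 8*c + 15) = (c - 4)*(c - 3)*(c + 3)*(c - 5)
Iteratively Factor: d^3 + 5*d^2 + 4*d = (d)*(d^2 + 5*d + 4) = d*(d + 4)*(d + 1)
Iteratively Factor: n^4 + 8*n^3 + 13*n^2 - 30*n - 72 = (n + 3)*(n^3 + 5*n^2 - 2*n - 24) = (n + 3)^2*(n^2 + 2*n - 8) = (n + 3)^2*(n + 4)*(n - 2)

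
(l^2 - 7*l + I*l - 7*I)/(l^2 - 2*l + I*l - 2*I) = (l - 7)/(l - 2)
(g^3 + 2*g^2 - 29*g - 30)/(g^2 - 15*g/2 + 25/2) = 2*(g^2 + 7*g + 6)/(2*g - 5)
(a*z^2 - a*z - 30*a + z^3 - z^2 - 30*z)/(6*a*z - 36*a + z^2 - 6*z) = (a*z + 5*a + z^2 + 5*z)/(6*a + z)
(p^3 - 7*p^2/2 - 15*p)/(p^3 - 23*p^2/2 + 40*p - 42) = p*(2*p + 5)/(2*p^2 - 11*p + 14)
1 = 1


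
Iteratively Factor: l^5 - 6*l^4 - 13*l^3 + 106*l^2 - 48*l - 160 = (l - 5)*(l^4 - l^3 - 18*l^2 + 16*l + 32) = (l - 5)*(l - 2)*(l^3 + l^2 - 16*l - 16) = (l - 5)*(l - 2)*(l + 1)*(l^2 - 16) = (l - 5)*(l - 2)*(l + 1)*(l + 4)*(l - 4)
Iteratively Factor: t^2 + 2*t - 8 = (t - 2)*(t + 4)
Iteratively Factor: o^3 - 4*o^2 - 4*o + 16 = (o - 2)*(o^2 - 2*o - 8) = (o - 4)*(o - 2)*(o + 2)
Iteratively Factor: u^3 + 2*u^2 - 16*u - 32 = (u - 4)*(u^2 + 6*u + 8) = (u - 4)*(u + 4)*(u + 2)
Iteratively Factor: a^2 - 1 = (a - 1)*(a + 1)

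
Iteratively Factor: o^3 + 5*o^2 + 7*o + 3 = (o + 1)*(o^2 + 4*o + 3) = (o + 1)*(o + 3)*(o + 1)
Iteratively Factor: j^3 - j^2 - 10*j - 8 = (j + 1)*(j^2 - 2*j - 8) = (j + 1)*(j + 2)*(j - 4)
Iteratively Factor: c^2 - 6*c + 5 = (c - 1)*(c - 5)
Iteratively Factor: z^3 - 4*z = (z + 2)*(z^2 - 2*z) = (z - 2)*(z + 2)*(z)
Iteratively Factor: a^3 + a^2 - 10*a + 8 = (a - 2)*(a^2 + 3*a - 4) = (a - 2)*(a + 4)*(a - 1)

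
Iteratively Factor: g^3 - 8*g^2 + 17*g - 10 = (g - 5)*(g^2 - 3*g + 2) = (g - 5)*(g - 1)*(g - 2)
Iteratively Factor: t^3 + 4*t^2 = (t + 4)*(t^2) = t*(t + 4)*(t)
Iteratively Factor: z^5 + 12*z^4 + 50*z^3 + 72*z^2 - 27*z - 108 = (z + 4)*(z^4 + 8*z^3 + 18*z^2 - 27) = (z - 1)*(z + 4)*(z^3 + 9*z^2 + 27*z + 27) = (z - 1)*(z + 3)*(z + 4)*(z^2 + 6*z + 9) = (z - 1)*(z + 3)^2*(z + 4)*(z + 3)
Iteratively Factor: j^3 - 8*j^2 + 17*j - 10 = (j - 2)*(j^2 - 6*j + 5) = (j - 2)*(j - 1)*(j - 5)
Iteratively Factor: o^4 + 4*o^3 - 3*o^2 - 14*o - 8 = (o + 4)*(o^3 - 3*o - 2) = (o + 1)*(o + 4)*(o^2 - o - 2) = (o - 2)*(o + 1)*(o + 4)*(o + 1)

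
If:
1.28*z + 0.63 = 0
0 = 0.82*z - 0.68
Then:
No Solution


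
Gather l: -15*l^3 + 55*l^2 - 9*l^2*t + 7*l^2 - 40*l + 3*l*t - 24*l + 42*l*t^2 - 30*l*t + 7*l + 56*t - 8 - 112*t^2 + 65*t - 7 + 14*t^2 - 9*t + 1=-15*l^3 + l^2*(62 - 9*t) + l*(42*t^2 - 27*t - 57) - 98*t^2 + 112*t - 14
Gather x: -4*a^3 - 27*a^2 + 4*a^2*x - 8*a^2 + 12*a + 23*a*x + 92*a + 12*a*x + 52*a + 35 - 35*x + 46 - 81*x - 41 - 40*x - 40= -4*a^3 - 35*a^2 + 156*a + x*(4*a^2 + 35*a - 156)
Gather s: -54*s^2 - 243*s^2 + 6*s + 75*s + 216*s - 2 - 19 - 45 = -297*s^2 + 297*s - 66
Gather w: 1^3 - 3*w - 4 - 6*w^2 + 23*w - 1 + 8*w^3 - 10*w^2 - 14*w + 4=8*w^3 - 16*w^2 + 6*w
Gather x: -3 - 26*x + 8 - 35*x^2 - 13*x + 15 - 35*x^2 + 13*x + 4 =-70*x^2 - 26*x + 24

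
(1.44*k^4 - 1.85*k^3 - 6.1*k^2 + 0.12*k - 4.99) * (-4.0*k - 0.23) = -5.76*k^5 + 7.0688*k^4 + 24.8255*k^3 + 0.923*k^2 + 19.9324*k + 1.1477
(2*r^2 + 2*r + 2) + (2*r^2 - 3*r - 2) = 4*r^2 - r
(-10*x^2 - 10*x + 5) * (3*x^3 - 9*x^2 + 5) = -30*x^5 + 60*x^4 + 105*x^3 - 95*x^2 - 50*x + 25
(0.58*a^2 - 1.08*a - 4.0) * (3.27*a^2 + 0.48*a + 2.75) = 1.8966*a^4 - 3.2532*a^3 - 12.0034*a^2 - 4.89*a - 11.0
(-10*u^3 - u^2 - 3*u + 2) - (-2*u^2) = -10*u^3 + u^2 - 3*u + 2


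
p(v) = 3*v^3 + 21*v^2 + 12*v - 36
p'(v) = 9*v^2 + 42*v + 12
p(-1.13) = -27.07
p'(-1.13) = -23.97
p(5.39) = 1108.55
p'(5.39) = 499.85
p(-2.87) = 31.62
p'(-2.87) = -34.41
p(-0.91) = -31.79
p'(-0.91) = -18.77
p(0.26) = -31.41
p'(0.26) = 23.53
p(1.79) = 69.97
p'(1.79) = 116.02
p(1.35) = 25.85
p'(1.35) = 85.10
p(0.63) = -19.35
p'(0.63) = 42.03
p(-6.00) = 0.00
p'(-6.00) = 84.00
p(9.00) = 3960.00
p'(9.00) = 1119.00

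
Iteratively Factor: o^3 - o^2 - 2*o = (o - 2)*(o^2 + o) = o*(o - 2)*(o + 1)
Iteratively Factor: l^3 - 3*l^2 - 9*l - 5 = (l + 1)*(l^2 - 4*l - 5) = (l - 5)*(l + 1)*(l + 1)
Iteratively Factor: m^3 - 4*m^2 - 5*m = (m + 1)*(m^2 - 5*m) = (m - 5)*(m + 1)*(m)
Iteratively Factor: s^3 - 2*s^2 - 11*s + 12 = (s - 1)*(s^2 - s - 12) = (s - 1)*(s + 3)*(s - 4)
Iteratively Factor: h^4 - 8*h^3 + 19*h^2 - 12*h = (h - 4)*(h^3 - 4*h^2 + 3*h) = (h - 4)*(h - 3)*(h^2 - h) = h*(h - 4)*(h - 3)*(h - 1)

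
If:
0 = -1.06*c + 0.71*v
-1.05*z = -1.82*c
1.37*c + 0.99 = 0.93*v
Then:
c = 53.66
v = 80.11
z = 93.00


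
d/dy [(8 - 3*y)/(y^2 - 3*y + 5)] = (3*y^2 - 16*y + 9)/(y^4 - 6*y^3 + 19*y^2 - 30*y + 25)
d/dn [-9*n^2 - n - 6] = -18*n - 1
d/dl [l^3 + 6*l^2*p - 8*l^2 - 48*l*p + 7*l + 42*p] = 3*l^2 + 12*l*p - 16*l - 48*p + 7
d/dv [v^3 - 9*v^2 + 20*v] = 3*v^2 - 18*v + 20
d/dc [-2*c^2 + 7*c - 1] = 7 - 4*c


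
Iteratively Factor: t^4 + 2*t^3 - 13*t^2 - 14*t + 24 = (t + 4)*(t^3 - 2*t^2 - 5*t + 6) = (t + 2)*(t + 4)*(t^2 - 4*t + 3) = (t - 1)*(t + 2)*(t + 4)*(t - 3)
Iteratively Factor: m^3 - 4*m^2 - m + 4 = (m + 1)*(m^2 - 5*m + 4) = (m - 4)*(m + 1)*(m - 1)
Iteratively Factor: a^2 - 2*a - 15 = (a + 3)*(a - 5)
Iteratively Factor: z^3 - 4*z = (z)*(z^2 - 4) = z*(z - 2)*(z + 2)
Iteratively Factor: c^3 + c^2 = (c)*(c^2 + c) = c^2*(c + 1)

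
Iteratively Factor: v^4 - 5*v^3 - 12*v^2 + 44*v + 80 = (v - 5)*(v^3 - 12*v - 16) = (v - 5)*(v + 2)*(v^2 - 2*v - 8) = (v - 5)*(v - 4)*(v + 2)*(v + 2)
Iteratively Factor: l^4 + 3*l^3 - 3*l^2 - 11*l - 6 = (l + 1)*(l^3 + 2*l^2 - 5*l - 6) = (l + 1)^2*(l^2 + l - 6) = (l - 2)*(l + 1)^2*(l + 3)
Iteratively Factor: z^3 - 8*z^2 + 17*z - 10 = (z - 5)*(z^2 - 3*z + 2) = (z - 5)*(z - 1)*(z - 2)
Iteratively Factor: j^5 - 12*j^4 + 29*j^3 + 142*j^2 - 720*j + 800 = (j - 4)*(j^4 - 8*j^3 - 3*j^2 + 130*j - 200) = (j - 4)*(j - 2)*(j^3 - 6*j^2 - 15*j + 100) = (j - 5)*(j - 4)*(j - 2)*(j^2 - j - 20) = (j - 5)^2*(j - 4)*(j - 2)*(j + 4)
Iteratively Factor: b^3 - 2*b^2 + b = (b)*(b^2 - 2*b + 1) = b*(b - 1)*(b - 1)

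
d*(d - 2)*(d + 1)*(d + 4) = d^4 + 3*d^3 - 6*d^2 - 8*d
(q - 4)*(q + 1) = q^2 - 3*q - 4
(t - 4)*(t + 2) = t^2 - 2*t - 8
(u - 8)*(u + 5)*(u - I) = u^3 - 3*u^2 - I*u^2 - 40*u + 3*I*u + 40*I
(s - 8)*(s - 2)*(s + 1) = s^3 - 9*s^2 + 6*s + 16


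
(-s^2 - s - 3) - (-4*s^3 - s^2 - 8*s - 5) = 4*s^3 + 7*s + 2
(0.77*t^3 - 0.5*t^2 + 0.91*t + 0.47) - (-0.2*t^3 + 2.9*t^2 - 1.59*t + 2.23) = 0.97*t^3 - 3.4*t^2 + 2.5*t - 1.76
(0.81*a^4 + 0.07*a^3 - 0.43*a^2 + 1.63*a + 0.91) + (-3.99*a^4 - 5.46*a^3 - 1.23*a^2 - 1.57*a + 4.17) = -3.18*a^4 - 5.39*a^3 - 1.66*a^2 + 0.0599999999999998*a + 5.08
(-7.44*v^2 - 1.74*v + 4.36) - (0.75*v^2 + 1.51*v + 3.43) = -8.19*v^2 - 3.25*v + 0.93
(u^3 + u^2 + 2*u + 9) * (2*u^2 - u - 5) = 2*u^5 + u^4 - 2*u^3 + 11*u^2 - 19*u - 45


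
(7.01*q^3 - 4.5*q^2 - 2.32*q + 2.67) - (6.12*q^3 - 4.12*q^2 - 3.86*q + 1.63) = 0.89*q^3 - 0.38*q^2 + 1.54*q + 1.04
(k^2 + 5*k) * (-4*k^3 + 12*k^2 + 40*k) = -4*k^5 - 8*k^4 + 100*k^3 + 200*k^2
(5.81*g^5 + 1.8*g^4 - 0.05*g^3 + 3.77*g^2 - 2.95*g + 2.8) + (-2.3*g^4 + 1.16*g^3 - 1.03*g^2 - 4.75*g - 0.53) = 5.81*g^5 - 0.5*g^4 + 1.11*g^3 + 2.74*g^2 - 7.7*g + 2.27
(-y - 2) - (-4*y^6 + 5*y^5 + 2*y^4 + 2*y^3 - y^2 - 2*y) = 4*y^6 - 5*y^5 - 2*y^4 - 2*y^3 + y^2 + y - 2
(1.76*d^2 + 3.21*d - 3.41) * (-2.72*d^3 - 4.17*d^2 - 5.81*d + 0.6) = -4.7872*d^5 - 16.0704*d^4 - 14.3361*d^3 - 3.3744*d^2 + 21.7381*d - 2.046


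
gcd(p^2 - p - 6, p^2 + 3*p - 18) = p - 3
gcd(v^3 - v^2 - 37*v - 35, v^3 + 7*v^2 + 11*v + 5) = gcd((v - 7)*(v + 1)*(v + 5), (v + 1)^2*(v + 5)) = v^2 + 6*v + 5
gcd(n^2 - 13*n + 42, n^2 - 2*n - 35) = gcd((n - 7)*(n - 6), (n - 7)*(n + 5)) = n - 7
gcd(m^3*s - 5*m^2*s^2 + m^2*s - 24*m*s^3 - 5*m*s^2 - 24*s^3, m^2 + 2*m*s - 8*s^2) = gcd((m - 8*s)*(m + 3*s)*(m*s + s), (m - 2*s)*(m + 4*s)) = 1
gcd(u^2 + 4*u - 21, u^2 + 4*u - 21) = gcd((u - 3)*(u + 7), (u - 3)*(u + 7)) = u^2 + 4*u - 21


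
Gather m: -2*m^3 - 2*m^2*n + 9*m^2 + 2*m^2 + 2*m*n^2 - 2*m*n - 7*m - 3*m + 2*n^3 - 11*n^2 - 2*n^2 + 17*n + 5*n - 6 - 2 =-2*m^3 + m^2*(11 - 2*n) + m*(2*n^2 - 2*n - 10) + 2*n^3 - 13*n^2 + 22*n - 8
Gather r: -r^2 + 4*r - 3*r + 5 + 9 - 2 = -r^2 + r + 12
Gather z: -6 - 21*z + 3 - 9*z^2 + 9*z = -9*z^2 - 12*z - 3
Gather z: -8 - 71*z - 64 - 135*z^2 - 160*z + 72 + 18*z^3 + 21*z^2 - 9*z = 18*z^3 - 114*z^2 - 240*z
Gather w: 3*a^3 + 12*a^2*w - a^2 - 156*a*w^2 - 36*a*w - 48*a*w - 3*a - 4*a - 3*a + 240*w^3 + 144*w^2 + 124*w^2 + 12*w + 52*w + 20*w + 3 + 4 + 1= 3*a^3 - a^2 - 10*a + 240*w^3 + w^2*(268 - 156*a) + w*(12*a^2 - 84*a + 84) + 8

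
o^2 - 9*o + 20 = (o - 5)*(o - 4)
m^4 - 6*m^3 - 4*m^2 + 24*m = m*(m - 6)*(m - 2)*(m + 2)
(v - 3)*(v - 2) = v^2 - 5*v + 6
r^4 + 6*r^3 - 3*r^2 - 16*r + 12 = (r - 1)^2*(r + 2)*(r + 6)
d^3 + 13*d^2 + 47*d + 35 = (d + 1)*(d + 5)*(d + 7)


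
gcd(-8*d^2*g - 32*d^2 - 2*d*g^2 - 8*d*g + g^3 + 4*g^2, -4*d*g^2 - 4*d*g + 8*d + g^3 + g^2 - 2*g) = 4*d - g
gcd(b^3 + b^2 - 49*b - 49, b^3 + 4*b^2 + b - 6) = 1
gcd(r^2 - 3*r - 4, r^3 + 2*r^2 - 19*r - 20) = r^2 - 3*r - 4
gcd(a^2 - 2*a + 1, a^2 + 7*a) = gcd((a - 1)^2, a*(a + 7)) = 1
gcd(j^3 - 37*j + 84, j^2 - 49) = j + 7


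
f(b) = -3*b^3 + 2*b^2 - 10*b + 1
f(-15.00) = 10726.00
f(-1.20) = 21.06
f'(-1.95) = -52.02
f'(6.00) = -310.00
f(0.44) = -3.27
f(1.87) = -30.32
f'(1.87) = -33.99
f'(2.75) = -67.06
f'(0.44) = -9.98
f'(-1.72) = -43.51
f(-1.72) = 39.38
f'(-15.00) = -2095.00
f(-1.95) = 50.35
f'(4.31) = -159.94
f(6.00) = -635.00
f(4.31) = -245.14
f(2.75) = -73.77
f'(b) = -9*b^2 + 4*b - 10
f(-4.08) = 278.84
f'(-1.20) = -27.76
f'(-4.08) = -176.14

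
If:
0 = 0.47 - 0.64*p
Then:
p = 0.73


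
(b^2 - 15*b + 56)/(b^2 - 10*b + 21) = (b - 8)/(b - 3)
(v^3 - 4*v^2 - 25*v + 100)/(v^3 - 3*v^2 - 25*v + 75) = (v - 4)/(v - 3)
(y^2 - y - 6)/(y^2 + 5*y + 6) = (y - 3)/(y + 3)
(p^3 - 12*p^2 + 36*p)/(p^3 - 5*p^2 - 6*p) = (p - 6)/(p + 1)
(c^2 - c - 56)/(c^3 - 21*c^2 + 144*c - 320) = (c + 7)/(c^2 - 13*c + 40)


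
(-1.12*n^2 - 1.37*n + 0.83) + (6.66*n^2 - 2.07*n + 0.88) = 5.54*n^2 - 3.44*n + 1.71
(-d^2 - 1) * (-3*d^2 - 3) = 3*d^4 + 6*d^2 + 3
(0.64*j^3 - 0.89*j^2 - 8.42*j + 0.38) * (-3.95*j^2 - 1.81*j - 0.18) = -2.528*j^5 + 2.3571*j^4 + 34.7547*j^3 + 13.8994*j^2 + 0.8278*j - 0.0684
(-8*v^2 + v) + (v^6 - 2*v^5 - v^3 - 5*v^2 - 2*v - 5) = v^6 - 2*v^5 - v^3 - 13*v^2 - v - 5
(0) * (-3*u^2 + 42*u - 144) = 0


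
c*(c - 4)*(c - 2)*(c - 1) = c^4 - 7*c^3 + 14*c^2 - 8*c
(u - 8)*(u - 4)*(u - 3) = u^3 - 15*u^2 + 68*u - 96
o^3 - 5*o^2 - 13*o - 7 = (o - 7)*(o + 1)^2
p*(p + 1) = p^2 + p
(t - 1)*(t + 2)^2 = t^3 + 3*t^2 - 4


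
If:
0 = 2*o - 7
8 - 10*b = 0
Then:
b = 4/5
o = 7/2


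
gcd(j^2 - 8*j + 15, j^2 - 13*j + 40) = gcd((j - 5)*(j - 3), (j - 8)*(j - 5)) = j - 5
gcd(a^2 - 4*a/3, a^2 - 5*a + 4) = 1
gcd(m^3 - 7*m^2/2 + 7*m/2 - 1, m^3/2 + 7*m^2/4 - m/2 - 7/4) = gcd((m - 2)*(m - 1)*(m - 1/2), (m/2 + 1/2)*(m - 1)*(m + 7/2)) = m - 1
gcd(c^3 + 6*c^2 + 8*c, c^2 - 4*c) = c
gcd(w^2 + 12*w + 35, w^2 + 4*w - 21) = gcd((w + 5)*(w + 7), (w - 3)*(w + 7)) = w + 7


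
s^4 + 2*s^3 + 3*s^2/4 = s^2*(s + 1/2)*(s + 3/2)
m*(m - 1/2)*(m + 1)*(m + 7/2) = m^4 + 4*m^3 + 5*m^2/4 - 7*m/4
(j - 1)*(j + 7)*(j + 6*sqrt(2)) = j^3 + 6*j^2 + 6*sqrt(2)*j^2 - 7*j + 36*sqrt(2)*j - 42*sqrt(2)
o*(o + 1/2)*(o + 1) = o^3 + 3*o^2/2 + o/2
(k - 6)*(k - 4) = k^2 - 10*k + 24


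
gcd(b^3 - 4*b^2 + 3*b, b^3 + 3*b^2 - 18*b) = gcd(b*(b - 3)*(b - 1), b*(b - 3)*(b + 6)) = b^2 - 3*b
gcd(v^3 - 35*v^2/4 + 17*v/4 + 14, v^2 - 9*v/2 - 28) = v - 8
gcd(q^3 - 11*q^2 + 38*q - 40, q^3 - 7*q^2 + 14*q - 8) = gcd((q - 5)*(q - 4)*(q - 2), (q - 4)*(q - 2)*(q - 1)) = q^2 - 6*q + 8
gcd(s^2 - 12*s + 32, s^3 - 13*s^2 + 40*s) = s - 8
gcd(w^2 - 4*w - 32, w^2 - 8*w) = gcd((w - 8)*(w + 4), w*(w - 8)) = w - 8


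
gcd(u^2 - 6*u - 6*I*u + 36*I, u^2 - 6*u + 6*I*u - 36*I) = u - 6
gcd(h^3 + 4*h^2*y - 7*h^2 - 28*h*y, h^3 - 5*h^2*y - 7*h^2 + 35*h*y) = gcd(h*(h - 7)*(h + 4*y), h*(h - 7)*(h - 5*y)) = h^2 - 7*h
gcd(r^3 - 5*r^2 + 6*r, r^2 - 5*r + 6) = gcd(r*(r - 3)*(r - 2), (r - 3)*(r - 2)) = r^2 - 5*r + 6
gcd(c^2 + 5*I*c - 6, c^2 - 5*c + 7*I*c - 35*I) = 1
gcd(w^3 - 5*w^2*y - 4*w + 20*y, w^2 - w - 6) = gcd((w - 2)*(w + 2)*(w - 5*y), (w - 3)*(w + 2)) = w + 2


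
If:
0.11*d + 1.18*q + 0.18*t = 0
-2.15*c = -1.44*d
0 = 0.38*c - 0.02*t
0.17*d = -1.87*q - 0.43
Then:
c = 0.08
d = 0.12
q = -0.24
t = 1.51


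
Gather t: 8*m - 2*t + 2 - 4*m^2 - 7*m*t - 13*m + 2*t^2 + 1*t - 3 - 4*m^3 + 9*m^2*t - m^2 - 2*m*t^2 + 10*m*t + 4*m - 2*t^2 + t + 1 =-4*m^3 - 5*m^2 - 2*m*t^2 - m + t*(9*m^2 + 3*m)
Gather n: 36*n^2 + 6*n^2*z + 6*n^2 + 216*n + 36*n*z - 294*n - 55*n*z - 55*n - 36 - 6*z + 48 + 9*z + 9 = n^2*(6*z + 42) + n*(-19*z - 133) + 3*z + 21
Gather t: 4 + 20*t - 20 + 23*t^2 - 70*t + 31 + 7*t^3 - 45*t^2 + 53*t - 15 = 7*t^3 - 22*t^2 + 3*t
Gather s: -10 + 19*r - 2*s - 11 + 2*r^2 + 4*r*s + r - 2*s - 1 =2*r^2 + 20*r + s*(4*r - 4) - 22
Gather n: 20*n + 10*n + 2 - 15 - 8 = 30*n - 21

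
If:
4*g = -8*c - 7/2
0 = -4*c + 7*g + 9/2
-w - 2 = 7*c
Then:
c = -13/144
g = -25/36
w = -197/144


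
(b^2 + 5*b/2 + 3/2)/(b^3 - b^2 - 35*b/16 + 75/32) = 16*(b + 1)/(16*b^2 - 40*b + 25)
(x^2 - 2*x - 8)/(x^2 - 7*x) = (x^2 - 2*x - 8)/(x*(x - 7))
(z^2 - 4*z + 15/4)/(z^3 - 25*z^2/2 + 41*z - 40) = (z - 3/2)/(z^2 - 10*z + 16)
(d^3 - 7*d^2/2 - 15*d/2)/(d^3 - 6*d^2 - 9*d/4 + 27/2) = 2*d*(d - 5)/(2*d^2 - 15*d + 18)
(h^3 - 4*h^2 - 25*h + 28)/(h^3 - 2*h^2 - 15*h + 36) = (h^2 - 8*h + 7)/(h^2 - 6*h + 9)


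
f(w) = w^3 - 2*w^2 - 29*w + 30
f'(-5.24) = 74.33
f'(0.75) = -30.31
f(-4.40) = 33.70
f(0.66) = 10.28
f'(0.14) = -29.50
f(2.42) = -37.72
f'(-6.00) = 103.00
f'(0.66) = -30.33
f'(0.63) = -30.33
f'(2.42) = -21.11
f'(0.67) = -30.33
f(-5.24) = -16.83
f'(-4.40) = 46.68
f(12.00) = 1122.00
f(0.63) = 11.19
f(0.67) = 9.97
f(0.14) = 25.90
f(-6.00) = -84.00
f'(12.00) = 355.00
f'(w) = 3*w^2 - 4*w - 29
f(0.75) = 7.55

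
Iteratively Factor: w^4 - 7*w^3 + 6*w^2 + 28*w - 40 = (w + 2)*(w^3 - 9*w^2 + 24*w - 20) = (w - 2)*(w + 2)*(w^2 - 7*w + 10) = (w - 2)^2*(w + 2)*(w - 5)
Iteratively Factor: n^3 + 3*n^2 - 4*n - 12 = (n - 2)*(n^2 + 5*n + 6) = (n - 2)*(n + 2)*(n + 3)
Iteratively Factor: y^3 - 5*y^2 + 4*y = (y - 1)*(y^2 - 4*y) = y*(y - 1)*(y - 4)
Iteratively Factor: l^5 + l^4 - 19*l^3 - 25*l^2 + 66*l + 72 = (l - 4)*(l^4 + 5*l^3 + l^2 - 21*l - 18) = (l - 4)*(l - 2)*(l^3 + 7*l^2 + 15*l + 9) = (l - 4)*(l - 2)*(l + 3)*(l^2 + 4*l + 3) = (l - 4)*(l - 2)*(l + 3)^2*(l + 1)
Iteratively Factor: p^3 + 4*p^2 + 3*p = (p)*(p^2 + 4*p + 3) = p*(p + 3)*(p + 1)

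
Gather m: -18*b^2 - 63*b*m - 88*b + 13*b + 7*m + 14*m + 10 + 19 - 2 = -18*b^2 - 75*b + m*(21 - 63*b) + 27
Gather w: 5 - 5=0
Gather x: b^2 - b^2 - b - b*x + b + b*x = 0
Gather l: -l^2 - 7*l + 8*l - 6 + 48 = -l^2 + l + 42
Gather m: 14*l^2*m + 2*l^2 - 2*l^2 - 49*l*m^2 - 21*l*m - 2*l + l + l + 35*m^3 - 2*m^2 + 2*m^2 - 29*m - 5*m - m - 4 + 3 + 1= -49*l*m^2 + 35*m^3 + m*(14*l^2 - 21*l - 35)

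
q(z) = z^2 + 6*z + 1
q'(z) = 2*z + 6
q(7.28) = 97.68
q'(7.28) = 20.56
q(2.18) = 18.83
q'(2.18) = 10.36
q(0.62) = 5.10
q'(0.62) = 7.24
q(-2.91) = -7.99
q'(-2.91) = 0.18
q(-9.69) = 36.76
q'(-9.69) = -13.38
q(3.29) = 31.56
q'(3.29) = 12.58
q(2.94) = 27.28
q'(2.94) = 11.88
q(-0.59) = -2.19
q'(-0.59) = 4.82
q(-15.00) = 136.00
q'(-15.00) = -24.00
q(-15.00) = 136.00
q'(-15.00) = -24.00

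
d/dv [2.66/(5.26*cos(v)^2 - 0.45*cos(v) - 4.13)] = (27.9832*cos(v) - 1.197)*sin(v)/(-5.26*cos(v)^2 + 0.45*cos(v) + 4.13)^2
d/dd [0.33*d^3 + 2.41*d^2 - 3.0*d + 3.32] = 0.99*d^2 + 4.82*d - 3.0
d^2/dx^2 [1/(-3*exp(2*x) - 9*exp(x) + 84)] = (-2*(2*exp(x) + 3)^2*exp(x) + (4*exp(x) + 3)*(exp(2*x) + 3*exp(x) - 28))*exp(x)/(3*(exp(2*x) + 3*exp(x) - 28)^3)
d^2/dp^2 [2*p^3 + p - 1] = 12*p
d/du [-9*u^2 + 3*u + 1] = 3 - 18*u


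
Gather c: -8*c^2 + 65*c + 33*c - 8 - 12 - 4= -8*c^2 + 98*c - 24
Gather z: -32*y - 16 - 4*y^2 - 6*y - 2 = -4*y^2 - 38*y - 18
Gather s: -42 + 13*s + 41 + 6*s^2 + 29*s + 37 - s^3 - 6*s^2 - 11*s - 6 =-s^3 + 31*s + 30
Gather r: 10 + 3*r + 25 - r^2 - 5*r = -r^2 - 2*r + 35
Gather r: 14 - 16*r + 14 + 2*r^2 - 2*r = 2*r^2 - 18*r + 28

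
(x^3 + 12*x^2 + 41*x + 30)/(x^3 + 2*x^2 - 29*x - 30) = (x + 5)/(x - 5)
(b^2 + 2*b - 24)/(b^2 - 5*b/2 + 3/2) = 2*(b^2 + 2*b - 24)/(2*b^2 - 5*b + 3)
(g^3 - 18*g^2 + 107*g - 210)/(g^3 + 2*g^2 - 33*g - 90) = (g^2 - 12*g + 35)/(g^2 + 8*g + 15)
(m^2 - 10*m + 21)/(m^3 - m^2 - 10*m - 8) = (-m^2 + 10*m - 21)/(-m^3 + m^2 + 10*m + 8)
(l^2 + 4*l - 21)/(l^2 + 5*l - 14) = (l - 3)/(l - 2)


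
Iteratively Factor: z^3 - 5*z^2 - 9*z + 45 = (z + 3)*(z^2 - 8*z + 15) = (z - 5)*(z + 3)*(z - 3)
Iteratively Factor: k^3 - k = (k)*(k^2 - 1) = k*(k + 1)*(k - 1)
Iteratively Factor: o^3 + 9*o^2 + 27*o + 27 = (o + 3)*(o^2 + 6*o + 9) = (o + 3)^2*(o + 3)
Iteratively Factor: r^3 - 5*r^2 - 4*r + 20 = (r + 2)*(r^2 - 7*r + 10) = (r - 2)*(r + 2)*(r - 5)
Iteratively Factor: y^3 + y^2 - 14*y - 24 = (y + 3)*(y^2 - 2*y - 8) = (y - 4)*(y + 3)*(y + 2)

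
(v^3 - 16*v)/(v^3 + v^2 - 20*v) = (v + 4)/(v + 5)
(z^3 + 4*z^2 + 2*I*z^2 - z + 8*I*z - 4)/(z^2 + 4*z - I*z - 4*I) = (z^2 + 2*I*z - 1)/(z - I)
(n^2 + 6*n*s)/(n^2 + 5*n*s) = (n + 6*s)/(n + 5*s)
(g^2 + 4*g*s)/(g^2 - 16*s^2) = g/(g - 4*s)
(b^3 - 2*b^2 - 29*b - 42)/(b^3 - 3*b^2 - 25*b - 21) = (b + 2)/(b + 1)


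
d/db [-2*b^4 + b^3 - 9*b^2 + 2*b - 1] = -8*b^3 + 3*b^2 - 18*b + 2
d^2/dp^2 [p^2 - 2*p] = 2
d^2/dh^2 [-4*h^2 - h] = -8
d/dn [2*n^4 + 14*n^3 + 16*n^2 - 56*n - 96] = 8*n^3 + 42*n^2 + 32*n - 56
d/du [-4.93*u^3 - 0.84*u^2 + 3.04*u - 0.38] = -14.79*u^2 - 1.68*u + 3.04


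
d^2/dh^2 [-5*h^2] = -10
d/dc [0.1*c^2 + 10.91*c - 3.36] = 0.2*c + 10.91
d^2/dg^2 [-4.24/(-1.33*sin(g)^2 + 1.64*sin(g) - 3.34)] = (-30.000544*sin(g)^4 + 27.744864*sin(g)^3 + 108.936624*sin(g)^2 - 78.714752*sin(g) - 14.862048)/(1.33*sin(g)^2 - 1.64*sin(g) + 3.34)^3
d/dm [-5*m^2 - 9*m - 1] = -10*m - 9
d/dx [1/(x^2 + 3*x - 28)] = (-2*x - 3)/(x^2 + 3*x - 28)^2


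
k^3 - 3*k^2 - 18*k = k*(k - 6)*(k + 3)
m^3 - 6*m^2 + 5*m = m*(m - 5)*(m - 1)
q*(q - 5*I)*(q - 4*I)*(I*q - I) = I*q^4 + 9*q^3 - I*q^3 - 9*q^2 - 20*I*q^2 + 20*I*q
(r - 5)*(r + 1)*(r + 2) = r^3 - 2*r^2 - 13*r - 10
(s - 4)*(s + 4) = s^2 - 16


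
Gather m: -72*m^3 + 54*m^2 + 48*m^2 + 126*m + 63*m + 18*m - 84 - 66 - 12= -72*m^3 + 102*m^2 + 207*m - 162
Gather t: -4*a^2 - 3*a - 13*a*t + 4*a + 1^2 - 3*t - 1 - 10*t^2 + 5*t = -4*a^2 + a - 10*t^2 + t*(2 - 13*a)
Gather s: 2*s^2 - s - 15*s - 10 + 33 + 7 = 2*s^2 - 16*s + 30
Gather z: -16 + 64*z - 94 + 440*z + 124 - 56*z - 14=448*z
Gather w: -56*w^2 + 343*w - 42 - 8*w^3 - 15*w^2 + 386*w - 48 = -8*w^3 - 71*w^2 + 729*w - 90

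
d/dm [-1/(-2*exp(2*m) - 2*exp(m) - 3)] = (-4*exp(m) - 2)*exp(m)/(2*exp(2*m) + 2*exp(m) + 3)^2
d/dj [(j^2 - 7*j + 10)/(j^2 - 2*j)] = 5/j^2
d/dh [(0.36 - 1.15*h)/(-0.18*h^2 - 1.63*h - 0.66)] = (-0.207*h^2 + 0.1296*h + 1.3458)/(0.0324*h^4 + 0.5868*h^3 + 2.8945*h^2 + 2.1516*h + 0.4356)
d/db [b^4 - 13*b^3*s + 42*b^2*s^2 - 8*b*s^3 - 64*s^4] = 4*b^3 - 39*b^2*s + 84*b*s^2 - 8*s^3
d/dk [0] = 0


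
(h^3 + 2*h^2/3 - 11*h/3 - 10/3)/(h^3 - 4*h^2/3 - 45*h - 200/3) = (h^2 - h - 2)/(h^2 - 3*h - 40)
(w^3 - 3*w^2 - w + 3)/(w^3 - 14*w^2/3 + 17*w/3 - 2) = 3*(w + 1)/(3*w - 2)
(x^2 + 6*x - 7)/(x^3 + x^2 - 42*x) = (x - 1)/(x*(x - 6))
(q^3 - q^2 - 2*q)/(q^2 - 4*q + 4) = q*(q + 1)/(q - 2)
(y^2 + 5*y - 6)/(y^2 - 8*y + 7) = (y + 6)/(y - 7)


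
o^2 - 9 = (o - 3)*(o + 3)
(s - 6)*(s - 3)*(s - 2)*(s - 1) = s^4 - 12*s^3 + 47*s^2 - 72*s + 36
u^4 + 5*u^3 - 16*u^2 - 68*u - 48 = (u - 4)*(u + 1)*(u + 2)*(u + 6)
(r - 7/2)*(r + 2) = r^2 - 3*r/2 - 7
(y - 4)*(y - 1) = y^2 - 5*y + 4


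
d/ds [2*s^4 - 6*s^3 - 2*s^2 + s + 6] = 8*s^3 - 18*s^2 - 4*s + 1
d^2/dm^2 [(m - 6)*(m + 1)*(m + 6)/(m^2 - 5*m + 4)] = 20*(-m^3 - 18*m^2 + 102*m - 146)/(m^6 - 15*m^5 + 87*m^4 - 245*m^3 + 348*m^2 - 240*m + 64)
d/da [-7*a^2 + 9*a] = 9 - 14*a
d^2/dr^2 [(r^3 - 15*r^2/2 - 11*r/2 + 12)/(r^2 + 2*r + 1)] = (25*r + 79)/(r^4 + 4*r^3 + 6*r^2 + 4*r + 1)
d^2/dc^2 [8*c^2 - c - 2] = 16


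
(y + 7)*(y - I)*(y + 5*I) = y^3 + 7*y^2 + 4*I*y^2 + 5*y + 28*I*y + 35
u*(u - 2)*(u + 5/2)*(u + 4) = u^4 + 9*u^3/2 - 3*u^2 - 20*u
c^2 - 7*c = c*(c - 7)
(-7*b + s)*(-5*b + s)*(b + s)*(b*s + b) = 35*b^4*s + 35*b^4 + 23*b^3*s^2 + 23*b^3*s - 11*b^2*s^3 - 11*b^2*s^2 + b*s^4 + b*s^3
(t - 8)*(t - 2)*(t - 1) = t^3 - 11*t^2 + 26*t - 16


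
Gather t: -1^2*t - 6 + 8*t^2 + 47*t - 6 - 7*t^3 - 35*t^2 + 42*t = -7*t^3 - 27*t^2 + 88*t - 12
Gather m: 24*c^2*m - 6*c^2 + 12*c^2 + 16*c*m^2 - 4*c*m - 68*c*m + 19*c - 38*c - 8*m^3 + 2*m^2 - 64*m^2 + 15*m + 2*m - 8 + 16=6*c^2 - 19*c - 8*m^3 + m^2*(16*c - 62) + m*(24*c^2 - 72*c + 17) + 8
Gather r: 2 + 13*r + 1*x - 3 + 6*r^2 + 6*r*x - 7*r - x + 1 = 6*r^2 + r*(6*x + 6)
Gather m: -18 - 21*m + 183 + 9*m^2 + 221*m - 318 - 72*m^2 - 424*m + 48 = -63*m^2 - 224*m - 105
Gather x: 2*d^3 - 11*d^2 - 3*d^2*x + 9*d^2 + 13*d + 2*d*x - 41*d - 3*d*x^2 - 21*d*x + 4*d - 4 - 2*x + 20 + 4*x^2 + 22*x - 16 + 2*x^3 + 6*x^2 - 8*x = 2*d^3 - 2*d^2 - 24*d + 2*x^3 + x^2*(10 - 3*d) + x*(-3*d^2 - 19*d + 12)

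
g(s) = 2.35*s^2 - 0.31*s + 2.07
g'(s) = 4.7*s - 0.31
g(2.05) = 11.31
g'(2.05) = 9.32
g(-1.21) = 5.89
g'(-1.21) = -6.00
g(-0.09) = 2.12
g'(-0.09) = -0.73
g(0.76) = 3.19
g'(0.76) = 3.26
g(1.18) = 4.98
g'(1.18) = 5.24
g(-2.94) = 23.29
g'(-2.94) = -14.13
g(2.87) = 20.54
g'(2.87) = 13.18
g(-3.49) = 31.78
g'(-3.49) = -16.71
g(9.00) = 189.63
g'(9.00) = 41.99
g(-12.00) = 344.19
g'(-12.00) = -56.71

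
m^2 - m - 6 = (m - 3)*(m + 2)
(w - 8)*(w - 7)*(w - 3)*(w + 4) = w^4 - 14*w^3 + 29*w^2 + 236*w - 672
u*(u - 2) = u^2 - 2*u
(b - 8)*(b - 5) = b^2 - 13*b + 40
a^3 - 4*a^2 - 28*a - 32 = (a - 8)*(a + 2)^2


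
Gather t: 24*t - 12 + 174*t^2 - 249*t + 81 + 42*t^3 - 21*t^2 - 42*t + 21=42*t^3 + 153*t^2 - 267*t + 90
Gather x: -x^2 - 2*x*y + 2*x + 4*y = -x^2 + x*(2 - 2*y) + 4*y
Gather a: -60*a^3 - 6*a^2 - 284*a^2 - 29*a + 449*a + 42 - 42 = -60*a^3 - 290*a^2 + 420*a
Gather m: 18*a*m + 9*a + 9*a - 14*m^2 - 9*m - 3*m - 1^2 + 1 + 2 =18*a - 14*m^2 + m*(18*a - 12) + 2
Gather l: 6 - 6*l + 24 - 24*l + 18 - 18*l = 48 - 48*l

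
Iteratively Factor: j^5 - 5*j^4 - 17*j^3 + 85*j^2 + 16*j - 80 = (j - 5)*(j^4 - 17*j^2 + 16) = (j - 5)*(j - 4)*(j^3 + 4*j^2 - j - 4) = (j - 5)*(j - 4)*(j + 1)*(j^2 + 3*j - 4) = (j - 5)*(j - 4)*(j - 1)*(j + 1)*(j + 4)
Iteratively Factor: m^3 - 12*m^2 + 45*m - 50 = (m - 2)*(m^2 - 10*m + 25) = (m - 5)*(m - 2)*(m - 5)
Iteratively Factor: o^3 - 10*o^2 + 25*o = (o - 5)*(o^2 - 5*o) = (o - 5)^2*(o)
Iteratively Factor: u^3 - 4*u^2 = (u - 4)*(u^2) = u*(u - 4)*(u)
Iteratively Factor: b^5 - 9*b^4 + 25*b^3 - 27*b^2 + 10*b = (b - 1)*(b^4 - 8*b^3 + 17*b^2 - 10*b) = (b - 2)*(b - 1)*(b^3 - 6*b^2 + 5*b) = (b - 2)*(b - 1)^2*(b^2 - 5*b) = (b - 5)*(b - 2)*(b - 1)^2*(b)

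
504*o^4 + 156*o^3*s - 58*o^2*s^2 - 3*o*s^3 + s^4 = (-6*o + s)^2*(2*o + s)*(7*o + s)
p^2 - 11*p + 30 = (p - 6)*(p - 5)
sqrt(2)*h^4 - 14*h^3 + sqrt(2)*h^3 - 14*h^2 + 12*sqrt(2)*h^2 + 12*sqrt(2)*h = h*(h - 6*sqrt(2))*(h - sqrt(2))*(sqrt(2)*h + sqrt(2))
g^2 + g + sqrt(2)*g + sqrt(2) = (g + 1)*(g + sqrt(2))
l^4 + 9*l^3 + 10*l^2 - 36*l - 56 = (l - 2)*(l + 2)^2*(l + 7)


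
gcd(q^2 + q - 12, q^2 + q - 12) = q^2 + q - 12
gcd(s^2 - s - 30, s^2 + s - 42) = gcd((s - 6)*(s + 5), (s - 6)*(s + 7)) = s - 6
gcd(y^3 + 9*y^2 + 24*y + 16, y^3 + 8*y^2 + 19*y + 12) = y^2 + 5*y + 4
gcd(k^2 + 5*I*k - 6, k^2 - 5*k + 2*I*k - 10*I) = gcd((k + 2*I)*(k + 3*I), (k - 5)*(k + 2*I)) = k + 2*I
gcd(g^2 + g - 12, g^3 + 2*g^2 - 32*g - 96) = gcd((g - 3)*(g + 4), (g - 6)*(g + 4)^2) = g + 4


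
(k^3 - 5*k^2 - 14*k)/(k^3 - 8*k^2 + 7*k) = (k + 2)/(k - 1)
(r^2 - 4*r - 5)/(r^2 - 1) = (r - 5)/(r - 1)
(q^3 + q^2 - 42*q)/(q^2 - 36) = q*(q + 7)/(q + 6)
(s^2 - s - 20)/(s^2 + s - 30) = (s + 4)/(s + 6)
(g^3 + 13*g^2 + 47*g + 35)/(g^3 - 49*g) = (g^2 + 6*g + 5)/(g*(g - 7))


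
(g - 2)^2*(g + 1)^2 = g^4 - 2*g^3 - 3*g^2 + 4*g + 4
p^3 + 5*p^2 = p^2*(p + 5)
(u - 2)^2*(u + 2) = u^3 - 2*u^2 - 4*u + 8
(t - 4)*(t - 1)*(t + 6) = t^3 + t^2 - 26*t + 24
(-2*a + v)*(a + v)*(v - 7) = -2*a^2*v + 14*a^2 - a*v^2 + 7*a*v + v^3 - 7*v^2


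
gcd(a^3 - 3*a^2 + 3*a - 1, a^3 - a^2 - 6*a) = 1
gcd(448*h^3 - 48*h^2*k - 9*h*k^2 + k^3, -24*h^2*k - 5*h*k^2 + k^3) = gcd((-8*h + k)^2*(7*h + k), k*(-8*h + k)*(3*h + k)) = 8*h - k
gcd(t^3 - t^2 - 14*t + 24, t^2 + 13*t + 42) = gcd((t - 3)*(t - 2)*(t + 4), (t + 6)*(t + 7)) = 1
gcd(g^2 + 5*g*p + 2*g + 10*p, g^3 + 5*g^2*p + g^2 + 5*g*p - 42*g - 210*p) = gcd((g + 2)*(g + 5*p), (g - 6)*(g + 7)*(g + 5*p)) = g + 5*p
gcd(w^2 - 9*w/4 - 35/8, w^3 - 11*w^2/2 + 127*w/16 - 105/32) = w - 7/2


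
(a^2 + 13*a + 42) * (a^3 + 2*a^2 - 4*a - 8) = a^5 + 15*a^4 + 64*a^3 + 24*a^2 - 272*a - 336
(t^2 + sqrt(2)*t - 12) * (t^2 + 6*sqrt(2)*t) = t^4 + 7*sqrt(2)*t^3 - 72*sqrt(2)*t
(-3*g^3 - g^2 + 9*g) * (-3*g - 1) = 9*g^4 + 6*g^3 - 26*g^2 - 9*g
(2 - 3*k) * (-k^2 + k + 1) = 3*k^3 - 5*k^2 - k + 2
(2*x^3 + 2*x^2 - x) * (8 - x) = -2*x^4 + 14*x^3 + 17*x^2 - 8*x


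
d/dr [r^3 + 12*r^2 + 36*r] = 3*r^2 + 24*r + 36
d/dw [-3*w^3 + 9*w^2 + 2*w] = -9*w^2 + 18*w + 2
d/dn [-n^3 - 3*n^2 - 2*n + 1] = -3*n^2 - 6*n - 2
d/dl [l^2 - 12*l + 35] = 2*l - 12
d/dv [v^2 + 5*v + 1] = 2*v + 5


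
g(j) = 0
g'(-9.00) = 0.00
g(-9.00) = 0.00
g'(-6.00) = 0.00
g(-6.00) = 0.00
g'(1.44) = 0.00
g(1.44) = 0.00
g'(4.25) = 0.00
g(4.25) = 0.00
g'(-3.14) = 0.00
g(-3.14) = 0.00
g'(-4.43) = 0.00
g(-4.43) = 0.00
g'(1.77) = 0.00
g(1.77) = 0.00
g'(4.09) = 0.00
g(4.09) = 0.00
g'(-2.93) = 0.00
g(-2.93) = 0.00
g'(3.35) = 0.00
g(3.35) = 0.00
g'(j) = 0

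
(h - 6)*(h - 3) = h^2 - 9*h + 18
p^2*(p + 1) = p^3 + p^2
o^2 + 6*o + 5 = (o + 1)*(o + 5)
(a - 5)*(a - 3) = a^2 - 8*a + 15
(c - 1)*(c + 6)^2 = c^3 + 11*c^2 + 24*c - 36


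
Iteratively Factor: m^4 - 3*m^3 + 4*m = (m)*(m^3 - 3*m^2 + 4) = m*(m - 2)*(m^2 - m - 2) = m*(m - 2)*(m + 1)*(m - 2)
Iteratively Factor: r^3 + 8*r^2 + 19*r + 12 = (r + 1)*(r^2 + 7*r + 12) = (r + 1)*(r + 4)*(r + 3)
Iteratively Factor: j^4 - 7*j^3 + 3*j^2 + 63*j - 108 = (j - 4)*(j^3 - 3*j^2 - 9*j + 27) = (j - 4)*(j - 3)*(j^2 - 9) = (j - 4)*(j - 3)*(j + 3)*(j - 3)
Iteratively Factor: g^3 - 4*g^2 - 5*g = (g + 1)*(g^2 - 5*g) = g*(g + 1)*(g - 5)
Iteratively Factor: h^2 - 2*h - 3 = (h + 1)*(h - 3)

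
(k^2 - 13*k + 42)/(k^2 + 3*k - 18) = (k^2 - 13*k + 42)/(k^2 + 3*k - 18)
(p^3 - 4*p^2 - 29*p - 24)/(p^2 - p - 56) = (p^2 + 4*p + 3)/(p + 7)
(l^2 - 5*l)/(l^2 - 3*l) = (l - 5)/(l - 3)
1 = 1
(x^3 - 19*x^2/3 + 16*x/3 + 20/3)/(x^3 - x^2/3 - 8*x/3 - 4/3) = (x - 5)/(x + 1)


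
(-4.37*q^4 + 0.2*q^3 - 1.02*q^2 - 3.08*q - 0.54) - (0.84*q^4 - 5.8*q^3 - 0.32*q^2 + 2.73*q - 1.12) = -5.21*q^4 + 6.0*q^3 - 0.7*q^2 - 5.81*q + 0.58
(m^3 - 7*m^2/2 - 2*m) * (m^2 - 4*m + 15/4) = m^5 - 15*m^4/2 + 63*m^3/4 - 41*m^2/8 - 15*m/2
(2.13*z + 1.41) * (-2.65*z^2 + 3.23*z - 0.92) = -5.6445*z^3 + 3.1434*z^2 + 2.5947*z - 1.2972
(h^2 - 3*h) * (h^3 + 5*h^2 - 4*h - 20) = h^5 + 2*h^4 - 19*h^3 - 8*h^2 + 60*h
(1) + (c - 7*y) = c - 7*y + 1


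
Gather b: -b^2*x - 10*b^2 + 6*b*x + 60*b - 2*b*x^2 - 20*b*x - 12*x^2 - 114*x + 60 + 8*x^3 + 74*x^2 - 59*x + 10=b^2*(-x - 10) + b*(-2*x^2 - 14*x + 60) + 8*x^3 + 62*x^2 - 173*x + 70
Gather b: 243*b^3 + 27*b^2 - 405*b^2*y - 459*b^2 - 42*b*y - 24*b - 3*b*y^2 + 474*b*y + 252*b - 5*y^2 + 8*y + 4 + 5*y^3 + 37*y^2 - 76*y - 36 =243*b^3 + b^2*(-405*y - 432) + b*(-3*y^2 + 432*y + 228) + 5*y^3 + 32*y^2 - 68*y - 32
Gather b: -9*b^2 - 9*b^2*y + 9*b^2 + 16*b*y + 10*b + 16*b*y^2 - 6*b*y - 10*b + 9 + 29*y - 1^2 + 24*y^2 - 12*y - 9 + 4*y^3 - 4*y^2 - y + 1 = -9*b^2*y + b*(16*y^2 + 10*y) + 4*y^3 + 20*y^2 + 16*y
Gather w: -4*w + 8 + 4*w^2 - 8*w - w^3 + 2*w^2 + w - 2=-w^3 + 6*w^2 - 11*w + 6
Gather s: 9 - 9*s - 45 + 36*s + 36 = 27*s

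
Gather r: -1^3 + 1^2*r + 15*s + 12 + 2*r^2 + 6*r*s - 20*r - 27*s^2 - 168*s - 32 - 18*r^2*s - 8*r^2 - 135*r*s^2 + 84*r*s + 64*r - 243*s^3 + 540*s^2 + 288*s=r^2*(-18*s - 6) + r*(-135*s^2 + 90*s + 45) - 243*s^3 + 513*s^2 + 135*s - 21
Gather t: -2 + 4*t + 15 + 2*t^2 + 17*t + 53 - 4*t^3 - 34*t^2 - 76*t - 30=-4*t^3 - 32*t^2 - 55*t + 36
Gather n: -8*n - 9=-8*n - 9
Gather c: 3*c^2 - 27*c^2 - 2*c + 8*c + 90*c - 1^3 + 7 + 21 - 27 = -24*c^2 + 96*c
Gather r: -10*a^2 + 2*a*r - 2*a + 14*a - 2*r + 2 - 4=-10*a^2 + 12*a + r*(2*a - 2) - 2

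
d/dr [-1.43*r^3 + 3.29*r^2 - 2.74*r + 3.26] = -4.29*r^2 + 6.58*r - 2.74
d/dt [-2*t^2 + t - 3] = 1 - 4*t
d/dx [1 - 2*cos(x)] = 2*sin(x)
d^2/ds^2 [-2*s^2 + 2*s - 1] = -4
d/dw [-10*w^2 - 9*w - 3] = -20*w - 9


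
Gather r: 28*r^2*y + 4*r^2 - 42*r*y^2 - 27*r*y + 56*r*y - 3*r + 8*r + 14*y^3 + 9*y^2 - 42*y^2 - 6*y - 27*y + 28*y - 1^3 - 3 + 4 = r^2*(28*y + 4) + r*(-42*y^2 + 29*y + 5) + 14*y^3 - 33*y^2 - 5*y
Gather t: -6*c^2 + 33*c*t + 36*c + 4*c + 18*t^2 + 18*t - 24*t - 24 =-6*c^2 + 40*c + 18*t^2 + t*(33*c - 6) - 24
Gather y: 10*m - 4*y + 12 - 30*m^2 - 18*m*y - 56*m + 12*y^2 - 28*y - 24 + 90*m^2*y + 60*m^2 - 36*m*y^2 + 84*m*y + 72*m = 30*m^2 + 26*m + y^2*(12 - 36*m) + y*(90*m^2 + 66*m - 32) - 12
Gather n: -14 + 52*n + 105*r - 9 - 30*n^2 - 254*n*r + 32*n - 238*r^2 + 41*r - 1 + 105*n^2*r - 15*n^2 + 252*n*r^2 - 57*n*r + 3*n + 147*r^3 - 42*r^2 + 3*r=n^2*(105*r - 45) + n*(252*r^2 - 311*r + 87) + 147*r^3 - 280*r^2 + 149*r - 24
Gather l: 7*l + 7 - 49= 7*l - 42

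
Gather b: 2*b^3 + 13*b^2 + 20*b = 2*b^3 + 13*b^2 + 20*b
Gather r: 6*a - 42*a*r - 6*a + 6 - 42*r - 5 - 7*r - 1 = r*(-42*a - 49)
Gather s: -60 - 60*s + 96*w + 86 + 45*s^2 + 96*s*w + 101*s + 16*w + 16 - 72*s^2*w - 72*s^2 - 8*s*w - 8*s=s^2*(-72*w - 27) + s*(88*w + 33) + 112*w + 42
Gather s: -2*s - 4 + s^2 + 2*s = s^2 - 4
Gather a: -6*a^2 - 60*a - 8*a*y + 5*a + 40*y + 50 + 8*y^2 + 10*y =-6*a^2 + a*(-8*y - 55) + 8*y^2 + 50*y + 50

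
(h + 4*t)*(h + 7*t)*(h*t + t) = h^3*t + 11*h^2*t^2 + h^2*t + 28*h*t^3 + 11*h*t^2 + 28*t^3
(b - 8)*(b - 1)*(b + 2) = b^3 - 7*b^2 - 10*b + 16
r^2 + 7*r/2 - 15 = (r - 5/2)*(r + 6)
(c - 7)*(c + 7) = c^2 - 49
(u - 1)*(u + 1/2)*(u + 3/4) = u^3 + u^2/4 - 7*u/8 - 3/8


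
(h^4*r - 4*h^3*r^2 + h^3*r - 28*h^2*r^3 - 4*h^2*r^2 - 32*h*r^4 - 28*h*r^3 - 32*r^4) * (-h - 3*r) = -h^5*r + h^4*r^2 - h^4*r + 40*h^3*r^3 + h^3*r^2 + 116*h^2*r^4 + 40*h^2*r^3 + 96*h*r^5 + 116*h*r^4 + 96*r^5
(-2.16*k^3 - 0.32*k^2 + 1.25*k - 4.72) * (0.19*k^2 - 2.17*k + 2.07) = -0.4104*k^5 + 4.6264*k^4 - 3.5393*k^3 - 4.2717*k^2 + 12.8299*k - 9.7704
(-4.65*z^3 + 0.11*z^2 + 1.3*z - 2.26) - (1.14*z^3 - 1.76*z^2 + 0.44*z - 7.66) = -5.79*z^3 + 1.87*z^2 + 0.86*z + 5.4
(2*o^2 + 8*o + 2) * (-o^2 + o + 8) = -2*o^4 - 6*o^3 + 22*o^2 + 66*o + 16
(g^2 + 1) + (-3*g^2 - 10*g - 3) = -2*g^2 - 10*g - 2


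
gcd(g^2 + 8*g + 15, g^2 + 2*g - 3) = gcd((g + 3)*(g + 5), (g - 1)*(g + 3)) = g + 3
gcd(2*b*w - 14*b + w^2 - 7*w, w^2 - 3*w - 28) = w - 7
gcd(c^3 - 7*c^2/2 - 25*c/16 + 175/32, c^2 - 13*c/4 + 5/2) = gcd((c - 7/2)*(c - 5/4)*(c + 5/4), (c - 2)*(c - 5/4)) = c - 5/4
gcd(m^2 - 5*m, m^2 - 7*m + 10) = m - 5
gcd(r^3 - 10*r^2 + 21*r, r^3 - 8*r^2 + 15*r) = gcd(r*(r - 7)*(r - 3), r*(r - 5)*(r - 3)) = r^2 - 3*r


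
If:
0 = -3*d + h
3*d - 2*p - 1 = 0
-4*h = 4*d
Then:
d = 0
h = 0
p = -1/2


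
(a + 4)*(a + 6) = a^2 + 10*a + 24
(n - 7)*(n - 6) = n^2 - 13*n + 42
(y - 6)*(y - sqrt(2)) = y^2 - 6*y - sqrt(2)*y + 6*sqrt(2)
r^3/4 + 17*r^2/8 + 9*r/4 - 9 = (r/4 + 1)*(r - 3/2)*(r + 6)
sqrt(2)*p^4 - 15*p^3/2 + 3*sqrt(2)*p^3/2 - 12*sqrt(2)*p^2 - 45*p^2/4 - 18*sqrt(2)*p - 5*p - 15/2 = (p + 3/2)*(p - 5*sqrt(2))*(p + sqrt(2))*(sqrt(2)*p + 1/2)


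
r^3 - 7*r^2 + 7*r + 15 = (r - 5)*(r - 3)*(r + 1)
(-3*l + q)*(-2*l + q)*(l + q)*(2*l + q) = 12*l^4 + 8*l^3*q - 7*l^2*q^2 - 2*l*q^3 + q^4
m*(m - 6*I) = m^2 - 6*I*m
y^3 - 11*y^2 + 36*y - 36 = (y - 6)*(y - 3)*(y - 2)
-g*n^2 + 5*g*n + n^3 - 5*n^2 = n*(-g + n)*(n - 5)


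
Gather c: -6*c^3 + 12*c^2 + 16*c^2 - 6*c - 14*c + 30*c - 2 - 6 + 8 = -6*c^3 + 28*c^2 + 10*c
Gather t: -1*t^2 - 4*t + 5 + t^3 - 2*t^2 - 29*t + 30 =t^3 - 3*t^2 - 33*t + 35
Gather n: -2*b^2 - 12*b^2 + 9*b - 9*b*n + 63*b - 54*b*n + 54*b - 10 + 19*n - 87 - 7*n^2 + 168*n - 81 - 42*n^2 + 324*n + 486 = -14*b^2 + 126*b - 49*n^2 + n*(511 - 63*b) + 308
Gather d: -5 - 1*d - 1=-d - 6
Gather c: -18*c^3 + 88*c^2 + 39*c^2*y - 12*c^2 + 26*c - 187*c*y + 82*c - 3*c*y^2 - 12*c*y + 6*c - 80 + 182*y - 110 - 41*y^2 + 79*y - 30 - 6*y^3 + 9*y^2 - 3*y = -18*c^3 + c^2*(39*y + 76) + c*(-3*y^2 - 199*y + 114) - 6*y^3 - 32*y^2 + 258*y - 220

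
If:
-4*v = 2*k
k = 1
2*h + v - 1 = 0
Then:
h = 3/4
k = 1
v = -1/2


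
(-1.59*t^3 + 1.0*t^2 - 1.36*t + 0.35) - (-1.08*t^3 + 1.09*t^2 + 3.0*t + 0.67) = -0.51*t^3 - 0.0900000000000001*t^2 - 4.36*t - 0.32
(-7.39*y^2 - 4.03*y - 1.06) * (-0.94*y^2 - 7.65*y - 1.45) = 6.9466*y^4 + 60.3217*y^3 + 42.5414*y^2 + 13.9525*y + 1.537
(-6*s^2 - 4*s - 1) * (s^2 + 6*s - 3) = -6*s^4 - 40*s^3 - 7*s^2 + 6*s + 3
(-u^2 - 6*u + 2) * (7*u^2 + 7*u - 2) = -7*u^4 - 49*u^3 - 26*u^2 + 26*u - 4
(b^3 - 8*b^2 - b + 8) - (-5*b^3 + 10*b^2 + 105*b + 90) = 6*b^3 - 18*b^2 - 106*b - 82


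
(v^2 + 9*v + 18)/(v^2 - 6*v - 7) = (v^2 + 9*v + 18)/(v^2 - 6*v - 7)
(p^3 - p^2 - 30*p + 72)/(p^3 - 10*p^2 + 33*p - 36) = (p + 6)/(p - 3)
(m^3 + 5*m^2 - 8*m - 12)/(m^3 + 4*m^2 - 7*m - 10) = (m + 6)/(m + 5)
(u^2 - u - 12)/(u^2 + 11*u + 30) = (u^2 - u - 12)/(u^2 + 11*u + 30)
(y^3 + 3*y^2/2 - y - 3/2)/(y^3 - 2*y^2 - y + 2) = (y + 3/2)/(y - 2)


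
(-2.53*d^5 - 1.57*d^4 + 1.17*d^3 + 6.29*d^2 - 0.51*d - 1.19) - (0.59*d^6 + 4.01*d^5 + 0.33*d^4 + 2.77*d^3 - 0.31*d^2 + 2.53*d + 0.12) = -0.59*d^6 - 6.54*d^5 - 1.9*d^4 - 1.6*d^3 + 6.6*d^2 - 3.04*d - 1.31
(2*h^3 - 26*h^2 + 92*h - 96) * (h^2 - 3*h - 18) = 2*h^5 - 32*h^4 + 134*h^3 + 96*h^2 - 1368*h + 1728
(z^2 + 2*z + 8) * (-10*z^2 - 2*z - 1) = -10*z^4 - 22*z^3 - 85*z^2 - 18*z - 8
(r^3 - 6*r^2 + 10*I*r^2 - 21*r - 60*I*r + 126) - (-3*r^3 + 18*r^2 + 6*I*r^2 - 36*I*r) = 4*r^3 - 24*r^2 + 4*I*r^2 - 21*r - 24*I*r + 126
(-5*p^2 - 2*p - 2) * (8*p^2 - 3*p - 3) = -40*p^4 - p^3 + 5*p^2 + 12*p + 6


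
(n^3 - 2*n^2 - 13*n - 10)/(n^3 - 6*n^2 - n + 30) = (n + 1)/(n - 3)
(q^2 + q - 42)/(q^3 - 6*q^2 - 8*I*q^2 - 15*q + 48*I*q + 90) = (q + 7)/(q^2 - 8*I*q - 15)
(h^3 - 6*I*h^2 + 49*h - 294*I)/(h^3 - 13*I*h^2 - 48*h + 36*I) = (h^2 + 49)/(h^2 - 7*I*h - 6)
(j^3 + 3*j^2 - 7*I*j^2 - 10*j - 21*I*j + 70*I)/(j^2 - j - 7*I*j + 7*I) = (j^2 + 3*j - 10)/(j - 1)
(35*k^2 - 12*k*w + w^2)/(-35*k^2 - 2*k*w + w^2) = (-5*k + w)/(5*k + w)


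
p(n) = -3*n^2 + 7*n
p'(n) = 7 - 6*n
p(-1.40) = -15.68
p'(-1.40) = 15.40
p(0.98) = 3.98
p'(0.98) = 1.12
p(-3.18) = -52.60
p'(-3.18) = 26.08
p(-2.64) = -39.39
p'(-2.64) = 22.84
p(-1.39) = -15.53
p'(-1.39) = 15.34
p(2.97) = -5.67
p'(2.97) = -10.82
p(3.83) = -17.20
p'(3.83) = -15.98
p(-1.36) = -15.07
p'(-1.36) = 15.16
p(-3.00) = -48.00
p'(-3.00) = 25.00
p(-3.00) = -48.00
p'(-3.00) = 25.00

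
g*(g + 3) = g^2 + 3*g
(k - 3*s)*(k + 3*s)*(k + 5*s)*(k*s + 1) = k^4*s + 5*k^3*s^2 + k^3 - 9*k^2*s^3 + 5*k^2*s - 45*k*s^4 - 9*k*s^2 - 45*s^3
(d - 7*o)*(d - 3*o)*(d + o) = d^3 - 9*d^2*o + 11*d*o^2 + 21*o^3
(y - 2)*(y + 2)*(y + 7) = y^3 + 7*y^2 - 4*y - 28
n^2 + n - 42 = (n - 6)*(n + 7)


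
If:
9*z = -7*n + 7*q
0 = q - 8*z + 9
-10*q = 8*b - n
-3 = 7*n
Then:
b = -4131/2632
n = -3/7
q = 57/47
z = 60/47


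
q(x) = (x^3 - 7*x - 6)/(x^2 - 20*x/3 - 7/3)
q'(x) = (20/3 - 2*x)*(x^3 - 7*x - 6)/(x^2 - 20*x/3 - 7/3)^2 + (3*x^2 - 7)/(x^2 - 20*x/3 - 7/3)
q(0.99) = 1.50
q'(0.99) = -0.38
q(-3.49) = -0.73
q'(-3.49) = 0.59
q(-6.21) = -2.60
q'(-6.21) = 0.76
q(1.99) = 1.04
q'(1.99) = -0.66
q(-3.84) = -0.94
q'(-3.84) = 0.62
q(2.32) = 0.79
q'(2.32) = -0.86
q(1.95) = 1.06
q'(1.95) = -0.64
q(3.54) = -1.01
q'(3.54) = -2.31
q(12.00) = 26.56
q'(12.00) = -0.57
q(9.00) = 35.36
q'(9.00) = -8.82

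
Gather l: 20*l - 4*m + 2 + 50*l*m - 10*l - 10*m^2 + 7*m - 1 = l*(50*m + 10) - 10*m^2 + 3*m + 1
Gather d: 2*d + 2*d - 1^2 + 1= 4*d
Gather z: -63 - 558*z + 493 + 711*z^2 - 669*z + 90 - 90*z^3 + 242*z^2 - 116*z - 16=-90*z^3 + 953*z^2 - 1343*z + 504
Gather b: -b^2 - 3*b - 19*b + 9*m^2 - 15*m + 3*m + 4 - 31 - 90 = -b^2 - 22*b + 9*m^2 - 12*m - 117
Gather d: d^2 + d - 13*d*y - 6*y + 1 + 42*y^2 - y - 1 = d^2 + d*(1 - 13*y) + 42*y^2 - 7*y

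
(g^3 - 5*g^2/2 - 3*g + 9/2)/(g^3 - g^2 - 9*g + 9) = (g + 3/2)/(g + 3)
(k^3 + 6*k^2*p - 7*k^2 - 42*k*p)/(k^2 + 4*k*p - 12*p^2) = k*(7 - k)/(-k + 2*p)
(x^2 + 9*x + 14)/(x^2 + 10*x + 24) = (x^2 + 9*x + 14)/(x^2 + 10*x + 24)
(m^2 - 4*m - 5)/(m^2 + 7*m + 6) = (m - 5)/(m + 6)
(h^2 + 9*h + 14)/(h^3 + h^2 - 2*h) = (h + 7)/(h*(h - 1))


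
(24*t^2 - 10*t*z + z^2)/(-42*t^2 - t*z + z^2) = (-24*t^2 + 10*t*z - z^2)/(42*t^2 + t*z - z^2)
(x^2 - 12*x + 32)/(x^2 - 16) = (x - 8)/(x + 4)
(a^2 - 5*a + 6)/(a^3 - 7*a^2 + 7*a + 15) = (a - 2)/(a^2 - 4*a - 5)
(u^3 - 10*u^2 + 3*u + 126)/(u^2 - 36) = (u^2 - 4*u - 21)/(u + 6)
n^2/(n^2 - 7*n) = n/(n - 7)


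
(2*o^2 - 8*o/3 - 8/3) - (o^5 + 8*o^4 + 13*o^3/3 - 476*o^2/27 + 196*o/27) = -o^5 - 8*o^4 - 13*o^3/3 + 530*o^2/27 - 268*o/27 - 8/3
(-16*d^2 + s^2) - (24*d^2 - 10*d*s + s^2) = -40*d^2 + 10*d*s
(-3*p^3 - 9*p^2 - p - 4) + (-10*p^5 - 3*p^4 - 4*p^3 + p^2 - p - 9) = -10*p^5 - 3*p^4 - 7*p^3 - 8*p^2 - 2*p - 13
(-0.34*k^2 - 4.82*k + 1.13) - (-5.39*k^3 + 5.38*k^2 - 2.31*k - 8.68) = 5.39*k^3 - 5.72*k^2 - 2.51*k + 9.81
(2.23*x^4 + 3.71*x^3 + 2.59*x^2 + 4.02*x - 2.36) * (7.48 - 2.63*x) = -5.8649*x^5 + 6.9231*x^4 + 20.9391*x^3 + 8.8006*x^2 + 36.2764*x - 17.6528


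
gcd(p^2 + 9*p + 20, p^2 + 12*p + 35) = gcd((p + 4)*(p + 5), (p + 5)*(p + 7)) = p + 5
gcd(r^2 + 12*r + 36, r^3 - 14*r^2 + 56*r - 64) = 1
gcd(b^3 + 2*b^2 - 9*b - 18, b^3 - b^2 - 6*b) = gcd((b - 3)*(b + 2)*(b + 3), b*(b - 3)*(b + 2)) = b^2 - b - 6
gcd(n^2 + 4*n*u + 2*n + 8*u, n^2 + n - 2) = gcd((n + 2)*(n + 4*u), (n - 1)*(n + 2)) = n + 2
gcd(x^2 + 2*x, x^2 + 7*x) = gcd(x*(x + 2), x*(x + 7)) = x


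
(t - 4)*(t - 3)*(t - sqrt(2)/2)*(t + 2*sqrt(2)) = t^4 - 7*t^3 + 3*sqrt(2)*t^3/2 - 21*sqrt(2)*t^2/2 + 10*t^2 + 14*t + 18*sqrt(2)*t - 24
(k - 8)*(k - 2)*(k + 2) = k^3 - 8*k^2 - 4*k + 32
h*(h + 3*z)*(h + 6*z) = h^3 + 9*h^2*z + 18*h*z^2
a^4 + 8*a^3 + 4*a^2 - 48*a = a*(a - 2)*(a + 4)*(a + 6)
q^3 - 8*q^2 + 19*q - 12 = (q - 4)*(q - 3)*(q - 1)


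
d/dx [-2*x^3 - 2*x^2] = 2*x*(-3*x - 2)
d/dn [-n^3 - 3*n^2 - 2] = 3*n*(-n - 2)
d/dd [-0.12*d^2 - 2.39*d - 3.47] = -0.24*d - 2.39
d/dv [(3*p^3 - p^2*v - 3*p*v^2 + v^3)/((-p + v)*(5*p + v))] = (-7*p^2 + 10*p*v + v^2)/(25*p^2 + 10*p*v + v^2)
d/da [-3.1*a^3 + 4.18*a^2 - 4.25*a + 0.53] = -9.3*a^2 + 8.36*a - 4.25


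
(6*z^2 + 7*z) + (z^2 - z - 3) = 7*z^2 + 6*z - 3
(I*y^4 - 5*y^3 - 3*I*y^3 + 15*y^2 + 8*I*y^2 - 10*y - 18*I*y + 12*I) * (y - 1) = I*y^5 - 5*y^4 - 4*I*y^4 + 20*y^3 + 11*I*y^3 - 25*y^2 - 26*I*y^2 + 10*y + 30*I*y - 12*I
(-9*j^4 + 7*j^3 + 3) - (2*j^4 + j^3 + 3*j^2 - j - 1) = -11*j^4 + 6*j^3 - 3*j^2 + j + 4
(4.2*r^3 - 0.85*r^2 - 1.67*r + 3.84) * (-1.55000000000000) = -6.51*r^3 + 1.3175*r^2 + 2.5885*r - 5.952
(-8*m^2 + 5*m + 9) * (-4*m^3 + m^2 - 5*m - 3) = 32*m^5 - 28*m^4 + 9*m^3 + 8*m^2 - 60*m - 27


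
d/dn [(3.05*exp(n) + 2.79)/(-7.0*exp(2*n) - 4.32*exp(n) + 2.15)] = (21.35*exp(2*n) + 39.06*exp(n) + 18.6103)*exp(n)/(49.0*exp(4*n) + 60.48*exp(3*n) - 11.4376*exp(2*n) - 18.576*exp(n) + 4.6225)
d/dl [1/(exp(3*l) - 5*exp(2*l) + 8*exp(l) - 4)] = (-3*exp(2*l) + 10*exp(l) - 8)*exp(l)/(exp(3*l) - 5*exp(2*l) + 8*exp(l) - 4)^2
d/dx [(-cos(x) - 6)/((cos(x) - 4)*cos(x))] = (-sin(x) + 24*sin(x)/cos(x)^2 - 12*tan(x))/(cos(x) - 4)^2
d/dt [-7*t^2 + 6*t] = 6 - 14*t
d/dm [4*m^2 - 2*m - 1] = 8*m - 2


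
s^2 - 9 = (s - 3)*(s + 3)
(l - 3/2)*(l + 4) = l^2 + 5*l/2 - 6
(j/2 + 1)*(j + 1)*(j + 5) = j^3/2 + 4*j^2 + 17*j/2 + 5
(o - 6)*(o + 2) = o^2 - 4*o - 12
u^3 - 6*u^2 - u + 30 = (u - 5)*(u - 3)*(u + 2)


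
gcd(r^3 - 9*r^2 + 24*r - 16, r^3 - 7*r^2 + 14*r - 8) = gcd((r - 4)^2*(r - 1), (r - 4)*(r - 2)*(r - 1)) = r^2 - 5*r + 4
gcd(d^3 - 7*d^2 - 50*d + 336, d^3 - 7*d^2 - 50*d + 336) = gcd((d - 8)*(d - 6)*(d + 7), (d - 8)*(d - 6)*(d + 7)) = d^3 - 7*d^2 - 50*d + 336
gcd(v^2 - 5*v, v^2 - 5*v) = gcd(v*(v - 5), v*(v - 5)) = v^2 - 5*v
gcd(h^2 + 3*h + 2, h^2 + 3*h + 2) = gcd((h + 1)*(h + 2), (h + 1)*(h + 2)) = h^2 + 3*h + 2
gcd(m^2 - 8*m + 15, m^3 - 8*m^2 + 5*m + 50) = m - 5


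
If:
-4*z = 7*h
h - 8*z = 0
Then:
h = 0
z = 0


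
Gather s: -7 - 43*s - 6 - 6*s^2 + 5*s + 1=-6*s^2 - 38*s - 12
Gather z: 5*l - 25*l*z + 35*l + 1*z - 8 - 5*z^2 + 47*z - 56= 40*l - 5*z^2 + z*(48 - 25*l) - 64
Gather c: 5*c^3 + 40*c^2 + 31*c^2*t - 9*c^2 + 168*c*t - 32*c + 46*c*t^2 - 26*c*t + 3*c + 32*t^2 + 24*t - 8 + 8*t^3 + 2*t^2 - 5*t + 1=5*c^3 + c^2*(31*t + 31) + c*(46*t^2 + 142*t - 29) + 8*t^3 + 34*t^2 + 19*t - 7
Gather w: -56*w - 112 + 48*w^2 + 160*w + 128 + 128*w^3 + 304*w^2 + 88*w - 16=128*w^3 + 352*w^2 + 192*w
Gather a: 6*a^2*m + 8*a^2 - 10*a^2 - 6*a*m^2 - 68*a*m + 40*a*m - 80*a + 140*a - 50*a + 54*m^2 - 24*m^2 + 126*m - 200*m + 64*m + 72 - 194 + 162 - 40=a^2*(6*m - 2) + a*(-6*m^2 - 28*m + 10) + 30*m^2 - 10*m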